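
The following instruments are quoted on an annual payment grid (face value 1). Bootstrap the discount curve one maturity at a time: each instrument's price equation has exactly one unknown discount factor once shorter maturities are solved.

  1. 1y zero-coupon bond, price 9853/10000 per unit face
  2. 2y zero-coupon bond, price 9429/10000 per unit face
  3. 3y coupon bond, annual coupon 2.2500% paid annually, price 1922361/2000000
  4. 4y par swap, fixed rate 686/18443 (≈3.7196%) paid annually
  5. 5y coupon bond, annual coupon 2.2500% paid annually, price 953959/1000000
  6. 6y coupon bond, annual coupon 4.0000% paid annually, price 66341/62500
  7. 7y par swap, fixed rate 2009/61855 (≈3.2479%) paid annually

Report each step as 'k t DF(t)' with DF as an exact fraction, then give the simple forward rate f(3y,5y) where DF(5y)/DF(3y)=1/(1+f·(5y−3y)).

1 1 9853/10000
2 2 9429/10000
3 3 561/625
4 4 2157/2500
5 5 4259/5000
6 6 423/500
7 7 7991/10000
f(3y,5y) = ((561/625)/(4259/5000) − 1)/(2) = 229/8518 ≈ 2.6884%

step 1 [1y] zero: DF = P = 9853/10000 ≈ 0.985300
step 2 [2y] zero: DF = P = 9429/10000 ≈ 0.942900
step 3 [3y] bond c/1=9/400: DF=(1922361/2000000 − 9/400·(0.985300+0.942900))/(1+9/400) = 561/625 ≈ 0.897600
step 4 [4y] swap r/1=686/18443: DF=(1 − 686/18443·(0.985300+0.942900+0.897600))/(1+686/18443) = 2157/2500 ≈ 0.862800
step 5 [5y] bond c/1=9/400: DF=(953959/1000000 − 9/400·(0.985300+0.942900+0.897600+0.862800))/(1+9/400) = 4259/5000 ≈ 0.851800
step 6 [6y] bond c/1=1/25: DF=(66341/62500 − 1/25·(0.985300+0.942900+0.897600+0.862800+0.851800))/(1+1/25) = 423/500 ≈ 0.846000
step 7 [7y] swap r/1=2009/61855: DF=(1 − 2009/61855·(0.985300+0.942900+0.897600+0.862800+0.851800+0.846000))/(1+2009/61855) = 7991/10000 ≈ 0.799100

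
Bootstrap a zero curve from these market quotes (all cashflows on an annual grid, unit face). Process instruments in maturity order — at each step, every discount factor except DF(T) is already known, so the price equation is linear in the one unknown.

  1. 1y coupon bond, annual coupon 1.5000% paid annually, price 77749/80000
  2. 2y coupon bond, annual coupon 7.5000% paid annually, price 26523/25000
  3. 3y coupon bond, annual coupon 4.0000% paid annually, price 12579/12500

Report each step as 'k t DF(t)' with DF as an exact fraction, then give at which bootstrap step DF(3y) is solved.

1 1 383/400
2 2 9201/10000
3 3 4477/5000
DF(3y) is solved at step 3

step 1 [1y] bond c/1=3/200: DF=(77749/80000 − 3/200·(0))/(1+3/200) = 383/400 ≈ 0.957500
step 2 [2y] bond c/1=3/40: DF=(26523/25000 − 3/40·(0.957500))/(1+3/40) = 9201/10000 ≈ 0.920100
step 3 [3y] bond c/1=1/25: DF=(12579/12500 − 1/25·(0.957500+0.920100))/(1+1/25) = 4477/5000 ≈ 0.895400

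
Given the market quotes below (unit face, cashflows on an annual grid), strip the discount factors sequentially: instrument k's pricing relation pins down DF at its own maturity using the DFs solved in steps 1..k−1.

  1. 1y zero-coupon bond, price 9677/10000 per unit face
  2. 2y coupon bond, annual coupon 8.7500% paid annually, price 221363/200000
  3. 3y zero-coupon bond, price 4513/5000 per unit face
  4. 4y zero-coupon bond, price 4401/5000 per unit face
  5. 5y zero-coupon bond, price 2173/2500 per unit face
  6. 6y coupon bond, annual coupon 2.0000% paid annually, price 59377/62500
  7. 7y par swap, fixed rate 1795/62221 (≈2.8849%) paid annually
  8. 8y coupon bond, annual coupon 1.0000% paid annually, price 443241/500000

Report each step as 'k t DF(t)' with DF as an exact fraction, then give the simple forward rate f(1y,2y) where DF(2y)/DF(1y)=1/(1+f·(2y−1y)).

1 1 9677/10000
2 2 9399/10000
3 3 4513/5000
4 4 4401/5000
5 5 2173/2500
6 6 421/500
7 7 1641/2000
8 8 8161/10000
f(1y,2y) = ((9677/10000)/(9399/10000) − 1)/(1) = 278/9399 ≈ 2.9578%

step 1 [1y] zero: DF = P = 9677/10000 ≈ 0.967700
step 2 [2y] bond c/1=7/80: DF=(221363/200000 − 7/80·(0.967700))/(1+7/80) = 9399/10000 ≈ 0.939900
step 3 [3y] zero: DF = P = 4513/5000 ≈ 0.902600
step 4 [4y] zero: DF = P = 4401/5000 ≈ 0.880200
step 5 [5y] zero: DF = P = 2173/2500 ≈ 0.869200
step 6 [6y] bond c/1=1/50: DF=(59377/62500 − 1/50·(0.967700+0.939900+0.902600+0.880200+0.869200))/(1+1/50) = 421/500 ≈ 0.842000
step 7 [7y] swap r/1=1795/62221: DF=(1 − 1795/62221·(0.967700+0.939900+0.902600+0.880200+0.869200+0.842000))/(1+1795/62221) = 1641/2000 ≈ 0.820500
step 8 [8y] bond c/1=1/100: DF=(443241/500000 − 1/100·(0.967700+0.939900+0.902600+0.880200+0.869200+0.842000+0.820500))/(1+1/100) = 8161/10000 ≈ 0.816100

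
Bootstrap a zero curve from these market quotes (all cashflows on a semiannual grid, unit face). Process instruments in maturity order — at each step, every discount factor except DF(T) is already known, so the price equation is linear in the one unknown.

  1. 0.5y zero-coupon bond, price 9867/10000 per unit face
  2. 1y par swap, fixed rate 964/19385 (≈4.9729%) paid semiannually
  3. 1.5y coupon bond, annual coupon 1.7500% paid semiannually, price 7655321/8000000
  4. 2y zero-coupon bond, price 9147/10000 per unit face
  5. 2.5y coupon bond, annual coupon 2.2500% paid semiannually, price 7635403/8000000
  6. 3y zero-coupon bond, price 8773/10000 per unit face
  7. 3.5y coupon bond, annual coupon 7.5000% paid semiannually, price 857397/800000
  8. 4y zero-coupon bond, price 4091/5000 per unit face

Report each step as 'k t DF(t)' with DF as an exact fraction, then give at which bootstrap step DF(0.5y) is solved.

1 1/2 9867/10000
2 1 4759/5000
3 3/2 4659/5000
4 2 9147/10000
5 5/2 9017/10000
6 3 8773/10000
7 7/2 8319/10000
8 4 4091/5000
DF(0.5y) is solved at step 1

step 1 [0.5y] zero: DF = P = 9867/10000 ≈ 0.986700
step 2 [1y] swap r/2=482/19385: DF=(1 − 482/19385·(0.986700))/(1+482/19385) = 4759/5000 ≈ 0.951800
step 3 [1.5y] bond c/2=7/800: DF=(7655321/8000000 − 7/800·(0.986700+0.951800))/(1+7/800) = 4659/5000 ≈ 0.931800
step 4 [2y] zero: DF = P = 9147/10000 ≈ 0.914700
step 5 [2.5y] bond c/2=9/800: DF=(7635403/8000000 − 9/800·(0.986700+0.951800+0.931800+0.914700))/(1+9/800) = 9017/10000 ≈ 0.901700
step 6 [3y] zero: DF = P = 8773/10000 ≈ 0.877300
step 7 [3.5y] bond c/2=3/80: DF=(857397/800000 − 3/80·(0.986700+0.951800+0.931800+0.914700+0.901700+0.877300))/(1+3/80) = 8319/10000 ≈ 0.831900
step 8 [4y] zero: DF = P = 4091/5000 ≈ 0.818200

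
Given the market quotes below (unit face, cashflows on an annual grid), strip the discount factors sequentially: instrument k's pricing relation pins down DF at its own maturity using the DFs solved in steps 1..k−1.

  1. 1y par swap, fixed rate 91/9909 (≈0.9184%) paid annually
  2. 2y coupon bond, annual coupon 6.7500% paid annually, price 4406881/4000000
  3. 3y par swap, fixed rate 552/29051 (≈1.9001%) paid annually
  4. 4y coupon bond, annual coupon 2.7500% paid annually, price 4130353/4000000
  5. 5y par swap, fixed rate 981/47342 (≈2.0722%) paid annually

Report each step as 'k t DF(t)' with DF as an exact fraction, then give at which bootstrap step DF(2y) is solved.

step 1 [1y] swap r/1=91/9909: DF=(1 − 91/9909·(0))/(1+91/9909) = 9909/10000 ≈ 0.990900
step 2 [2y] bond c/1=27/400: DF=(4406881/4000000 − 27/400·(0.990900))/(1+27/400) = 4847/5000 ≈ 0.969400
step 3 [3y] swap r/1=552/29051: DF=(1 − 552/29051·(0.990900+0.969400))/(1+552/29051) = 1181/1250 ≈ 0.944800
step 4 [4y] bond c/1=11/400: DF=(4130353/4000000 − 11/400·(0.990900+0.969400+0.944800))/(1+11/400) = 1159/1250 ≈ 0.927200
step 5 [5y] swap r/1=981/47342: DF=(1 − 981/47342·(0.990900+0.969400+0.944800+0.927200))/(1+981/47342) = 9019/10000 ≈ 0.901900

1 1 9909/10000
2 2 4847/5000
3 3 1181/1250
4 4 1159/1250
5 5 9019/10000
DF(2y) is solved at step 2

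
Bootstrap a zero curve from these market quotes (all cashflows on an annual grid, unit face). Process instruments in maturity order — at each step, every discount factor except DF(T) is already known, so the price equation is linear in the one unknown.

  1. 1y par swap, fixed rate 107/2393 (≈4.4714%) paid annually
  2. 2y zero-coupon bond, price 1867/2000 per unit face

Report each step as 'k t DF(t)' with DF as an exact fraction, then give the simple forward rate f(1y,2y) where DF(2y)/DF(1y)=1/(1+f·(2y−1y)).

1 1 2393/2500
2 2 1867/2000
f(1y,2y) = ((2393/2500)/(1867/2000) − 1)/(1) = 237/9335 ≈ 2.5388%

step 1 [1y] swap r/1=107/2393: DF=(1 − 107/2393·(0))/(1+107/2393) = 2393/2500 ≈ 0.957200
step 2 [2y] zero: DF = P = 1867/2000 ≈ 0.933500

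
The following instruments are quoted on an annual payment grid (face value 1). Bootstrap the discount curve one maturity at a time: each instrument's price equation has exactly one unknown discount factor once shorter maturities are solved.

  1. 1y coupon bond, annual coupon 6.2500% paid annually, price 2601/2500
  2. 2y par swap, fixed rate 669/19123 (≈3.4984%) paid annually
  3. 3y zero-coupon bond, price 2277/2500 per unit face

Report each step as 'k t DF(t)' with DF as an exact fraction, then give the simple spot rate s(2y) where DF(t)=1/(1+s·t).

step 1 [1y] bond c/1=1/16: DF=(2601/2500 − 1/16·(0))/(1+1/16) = 612/625 ≈ 0.979200
step 2 [2y] swap r/1=669/19123: DF=(1 − 669/19123·(0.979200))/(1+669/19123) = 9331/10000 ≈ 0.933100
step 3 [3y] zero: DF = P = 2277/2500 ≈ 0.910800

1 1 612/625
2 2 9331/10000
3 3 2277/2500
s(2y) = (1/(9331/10000) − 1)/(2) = 669/18662 ≈ 3.5848%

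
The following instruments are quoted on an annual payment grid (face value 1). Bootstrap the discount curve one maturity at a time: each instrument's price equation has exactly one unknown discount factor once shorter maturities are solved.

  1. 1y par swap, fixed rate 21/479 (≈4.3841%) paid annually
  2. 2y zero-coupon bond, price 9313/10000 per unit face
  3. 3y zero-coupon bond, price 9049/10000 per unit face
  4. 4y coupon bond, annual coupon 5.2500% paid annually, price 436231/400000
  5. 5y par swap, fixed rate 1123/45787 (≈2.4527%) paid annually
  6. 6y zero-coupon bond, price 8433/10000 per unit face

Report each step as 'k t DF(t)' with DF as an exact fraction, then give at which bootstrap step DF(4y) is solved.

step 1 [1y] swap r/1=21/479: DF=(1 − 21/479·(0))/(1+21/479) = 479/500 ≈ 0.958000
step 2 [2y] zero: DF = P = 9313/10000 ≈ 0.931300
step 3 [3y] zero: DF = P = 9049/10000 ≈ 0.904900
step 4 [4y] bond c/1=21/400: DF=(436231/400000 − 21/400·(0.958000+0.931300+0.904900))/(1+21/400) = 1121/1250 ≈ 0.896800
step 5 [5y] swap r/1=1123/45787: DF=(1 − 1123/45787·(0.958000+0.931300+0.904900+0.896800))/(1+1123/45787) = 8877/10000 ≈ 0.887700
step 6 [6y] zero: DF = P = 8433/10000 ≈ 0.843300

1 1 479/500
2 2 9313/10000
3 3 9049/10000
4 4 1121/1250
5 5 8877/10000
6 6 8433/10000
DF(4y) is solved at step 4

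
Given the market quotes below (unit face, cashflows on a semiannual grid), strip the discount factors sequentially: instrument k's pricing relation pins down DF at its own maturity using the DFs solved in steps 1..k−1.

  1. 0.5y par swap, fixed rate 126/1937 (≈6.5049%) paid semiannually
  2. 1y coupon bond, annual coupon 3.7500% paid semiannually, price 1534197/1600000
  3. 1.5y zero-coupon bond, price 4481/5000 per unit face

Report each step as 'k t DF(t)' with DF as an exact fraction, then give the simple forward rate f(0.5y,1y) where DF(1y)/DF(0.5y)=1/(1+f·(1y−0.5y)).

1 1/2 1937/2000
2 1 4617/5000
3 3/2 4481/5000
f(0.5y,1y) = ((1937/2000)/(4617/5000) − 1)/(1/2) = 451/4617 ≈ 9.7682%

step 1 [0.5y] swap r/2=63/1937: DF=(1 − 63/1937·(0))/(1+63/1937) = 1937/2000 ≈ 0.968500
step 2 [1y] bond c/2=3/160: DF=(1534197/1600000 − 3/160·(0.968500))/(1+3/160) = 4617/5000 ≈ 0.923400
step 3 [1.5y] zero: DF = P = 4481/5000 ≈ 0.896200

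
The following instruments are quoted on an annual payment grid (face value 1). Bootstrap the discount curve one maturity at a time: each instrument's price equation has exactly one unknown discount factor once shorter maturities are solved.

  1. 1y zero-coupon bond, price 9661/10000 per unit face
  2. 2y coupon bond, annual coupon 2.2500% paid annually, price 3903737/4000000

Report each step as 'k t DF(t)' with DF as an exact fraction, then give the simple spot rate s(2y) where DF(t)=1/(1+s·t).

1 1 9661/10000
2 2 2333/2500
s(2y) = (1/(2333/2500) − 1)/(2) = 167/4666 ≈ 3.5791%

step 1 [1y] zero: DF = P = 9661/10000 ≈ 0.966100
step 2 [2y] bond c/1=9/400: DF=(3903737/4000000 − 9/400·(0.966100))/(1+9/400) = 2333/2500 ≈ 0.933200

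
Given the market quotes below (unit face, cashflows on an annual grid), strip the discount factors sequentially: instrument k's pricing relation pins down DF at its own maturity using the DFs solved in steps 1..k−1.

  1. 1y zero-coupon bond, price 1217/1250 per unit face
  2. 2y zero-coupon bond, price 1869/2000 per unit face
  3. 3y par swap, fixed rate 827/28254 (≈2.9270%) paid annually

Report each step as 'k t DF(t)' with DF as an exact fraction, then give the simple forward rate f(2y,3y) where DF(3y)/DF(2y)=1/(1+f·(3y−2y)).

step 1 [1y] zero: DF = P = 1217/1250 ≈ 0.973600
step 2 [2y] zero: DF = P = 1869/2000 ≈ 0.934500
step 3 [3y] swap r/1=827/28254: DF=(1 − 827/28254·(0.973600+0.934500))/(1+827/28254) = 9173/10000 ≈ 0.917300

1 1 1217/1250
2 2 1869/2000
3 3 9173/10000
f(2y,3y) = ((1869/2000)/(9173/10000) − 1)/(1) = 172/9173 ≈ 1.8751%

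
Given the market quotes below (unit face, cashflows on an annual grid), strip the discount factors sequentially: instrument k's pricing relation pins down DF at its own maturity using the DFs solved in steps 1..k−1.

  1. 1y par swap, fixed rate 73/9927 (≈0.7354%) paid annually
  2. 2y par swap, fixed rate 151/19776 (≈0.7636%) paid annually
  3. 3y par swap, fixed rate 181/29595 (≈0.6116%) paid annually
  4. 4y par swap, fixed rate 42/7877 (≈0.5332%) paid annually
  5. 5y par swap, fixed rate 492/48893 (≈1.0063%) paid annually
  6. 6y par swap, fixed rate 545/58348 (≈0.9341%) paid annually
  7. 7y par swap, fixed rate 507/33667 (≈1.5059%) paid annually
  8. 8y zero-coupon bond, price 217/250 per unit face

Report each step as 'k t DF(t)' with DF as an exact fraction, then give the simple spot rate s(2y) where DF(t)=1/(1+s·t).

step 1 [1y] swap r/1=73/9927: DF=(1 − 73/9927·(0))/(1+73/9927) = 9927/10000 ≈ 0.992700
step 2 [2y] swap r/1=151/19776: DF=(1 − 151/19776·(0.992700))/(1+151/19776) = 9849/10000 ≈ 0.984900
step 3 [3y] swap r/1=181/29595: DF=(1 − 181/29595·(0.992700+0.984900))/(1+181/29595) = 9819/10000 ≈ 0.981900
step 4 [4y] swap r/1=42/7877: DF=(1 − 42/7877·(0.992700+0.984900+0.981900))/(1+42/7877) = 979/1000 ≈ 0.979000
step 5 [5y] swap r/1=492/48893: DF=(1 − 492/48893·(0.992700+0.984900+0.981900+0.979000))/(1+492/48893) = 2377/2500 ≈ 0.950800
step 6 [6y] swap r/1=545/58348: DF=(1 − 545/58348·(0.992700+0.984900+0.981900+0.979000+0.950800))/(1+545/58348) = 1891/2000 ≈ 0.945500
step 7 [7y] swap r/1=507/33667: DF=(1 − 507/33667·(0.992700+0.984900+0.981900+0.979000+0.950800+0.945500))/(1+507/33667) = 4493/5000 ≈ 0.898600
step 8 [8y] zero: DF = P = 217/250 ≈ 0.868000

1 1 9927/10000
2 2 9849/10000
3 3 9819/10000
4 4 979/1000
5 5 2377/2500
6 6 1891/2000
7 7 4493/5000
8 8 217/250
s(2y) = (1/(9849/10000) − 1)/(2) = 151/19698 ≈ 0.7666%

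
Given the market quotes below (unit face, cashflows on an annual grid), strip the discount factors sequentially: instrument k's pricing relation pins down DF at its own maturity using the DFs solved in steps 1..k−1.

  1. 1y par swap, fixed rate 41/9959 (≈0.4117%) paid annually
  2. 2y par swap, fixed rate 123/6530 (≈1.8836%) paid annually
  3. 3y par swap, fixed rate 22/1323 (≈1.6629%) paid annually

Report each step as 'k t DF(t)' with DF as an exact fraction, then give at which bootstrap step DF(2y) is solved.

step 1 [1y] swap r/1=41/9959: DF=(1 − 41/9959·(0))/(1+41/9959) = 9959/10000 ≈ 0.995900
step 2 [2y] swap r/1=123/6530: DF=(1 − 123/6530·(0.995900))/(1+123/6530) = 9631/10000 ≈ 0.963100
step 3 [3y] swap r/1=22/1323: DF=(1 − 22/1323·(0.995900+0.963100))/(1+22/1323) = 2379/2500 ≈ 0.951600

1 1 9959/10000
2 2 9631/10000
3 3 2379/2500
DF(2y) is solved at step 2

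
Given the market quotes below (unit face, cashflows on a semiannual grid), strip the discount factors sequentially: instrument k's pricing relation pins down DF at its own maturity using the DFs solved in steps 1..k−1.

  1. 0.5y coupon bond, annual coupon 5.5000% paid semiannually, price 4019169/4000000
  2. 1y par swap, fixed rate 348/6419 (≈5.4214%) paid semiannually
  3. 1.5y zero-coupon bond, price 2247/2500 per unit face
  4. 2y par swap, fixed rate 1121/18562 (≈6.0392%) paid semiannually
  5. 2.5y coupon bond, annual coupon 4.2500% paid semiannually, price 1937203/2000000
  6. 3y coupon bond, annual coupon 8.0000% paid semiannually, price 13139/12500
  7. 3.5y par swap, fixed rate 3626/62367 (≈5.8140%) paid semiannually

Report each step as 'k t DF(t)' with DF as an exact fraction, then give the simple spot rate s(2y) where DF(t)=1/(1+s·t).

step 1 [0.5y] bond c/2=11/400: DF=(4019169/4000000 − 11/400·(0))/(1+11/400) = 9779/10000 ≈ 0.977900
step 2 [1y] swap r/2=174/6419: DF=(1 − 174/6419·(0.977900))/(1+174/6419) = 4739/5000 ≈ 0.947800
step 3 [1.5y] zero: DF = P = 2247/2500 ≈ 0.898800
step 4 [2y] swap r/2=1121/37124: DF=(1 − 1121/37124·(0.977900+0.947800+0.898800))/(1+1121/37124) = 8879/10000 ≈ 0.887900
step 5 [2.5y] bond c/2=17/800: DF=(1937203/2000000 − 17/800·(0.977900+0.947800+0.898800+0.887900))/(1+17/800) = 1089/1250 ≈ 0.871200
step 6 [3y] bond c/2=1/25: DF=(13139/12500 − 1/25·(0.977900+0.947800+0.898800+0.887900+0.871200))/(1+1/25) = 1043/1250 ≈ 0.834400
step 7 [3.5y] swap r/2=1813/62367: DF=(1 − 1813/62367·(0.977900+0.947800+0.898800+0.887900+0.871200+0.834400))/(1+1813/62367) = 8187/10000 ≈ 0.818700

1 1/2 9779/10000
2 1 4739/5000
3 3/2 2247/2500
4 2 8879/10000
5 5/2 1089/1250
6 3 1043/1250
7 7/2 8187/10000
s(2y) = (1/(8879/10000) − 1)/(2) = 1121/17758 ≈ 6.3126%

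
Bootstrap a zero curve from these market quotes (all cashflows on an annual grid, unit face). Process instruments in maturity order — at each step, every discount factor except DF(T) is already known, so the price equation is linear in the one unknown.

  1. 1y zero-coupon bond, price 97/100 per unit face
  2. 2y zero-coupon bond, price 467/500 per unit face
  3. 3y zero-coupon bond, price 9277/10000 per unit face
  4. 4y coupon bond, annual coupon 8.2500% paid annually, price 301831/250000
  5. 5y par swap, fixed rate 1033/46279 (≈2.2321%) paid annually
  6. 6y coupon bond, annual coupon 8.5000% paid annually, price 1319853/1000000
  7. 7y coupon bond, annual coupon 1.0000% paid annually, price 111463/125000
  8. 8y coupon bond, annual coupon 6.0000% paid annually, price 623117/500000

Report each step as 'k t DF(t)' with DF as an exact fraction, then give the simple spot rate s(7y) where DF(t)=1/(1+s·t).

1 1 97/100
2 2 467/500
3 3 9277/10000
4 4 1799/2000
5 5 8967/10000
6 6 8539/10000
7 7 4143/5000
8 8 1637/2000
s(7y) = (1/(4143/5000) − 1)/(7) = 857/29001 ≈ 2.9551%

step 1 [1y] zero: DF = P = 97/100 ≈ 0.970000
step 2 [2y] zero: DF = P = 467/500 ≈ 0.934000
step 3 [3y] zero: DF = P = 9277/10000 ≈ 0.927700
step 4 [4y] bond c/1=33/400: DF=(301831/250000 − 33/400·(0.970000+0.934000+0.927700))/(1+33/400) = 1799/2000 ≈ 0.899500
step 5 [5y] swap r/1=1033/46279: DF=(1 − 1033/46279·(0.970000+0.934000+0.927700+0.899500))/(1+1033/46279) = 8967/10000 ≈ 0.896700
step 6 [6y] bond c/1=17/200: DF=(1319853/1000000 − 17/200·(0.970000+0.934000+0.927700+0.899500+0.896700))/(1+17/200) = 8539/10000 ≈ 0.853900
step 7 [7y] bond c/1=1/100: DF=(111463/125000 − 1/100·(0.970000+0.934000+0.927700+0.899500+0.896700+0.853900))/(1+1/100) = 4143/5000 ≈ 0.828600
step 8 [8y] bond c/1=3/50: DF=(623117/500000 − 3/50·(0.970000+0.934000+0.927700+0.899500+0.896700+0.853900+0.828600))/(1+3/50) = 1637/2000 ≈ 0.818500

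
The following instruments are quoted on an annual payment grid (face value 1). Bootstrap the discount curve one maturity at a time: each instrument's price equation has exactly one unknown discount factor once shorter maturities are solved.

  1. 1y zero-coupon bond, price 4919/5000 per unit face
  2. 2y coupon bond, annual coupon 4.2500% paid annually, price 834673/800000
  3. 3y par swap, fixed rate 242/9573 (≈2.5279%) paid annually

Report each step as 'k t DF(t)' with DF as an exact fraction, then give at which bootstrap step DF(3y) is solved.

step 1 [1y] zero: DF = P = 4919/5000 ≈ 0.983800
step 2 [2y] bond c/1=17/400: DF=(834673/800000 − 17/400·(0.983800))/(1+17/400) = 9607/10000 ≈ 0.960700
step 3 [3y] swap r/1=242/9573: DF=(1 − 242/9573·(0.983800+0.960700))/(1+242/9573) = 4637/5000 ≈ 0.927400

1 1 4919/5000
2 2 9607/10000
3 3 4637/5000
DF(3y) is solved at step 3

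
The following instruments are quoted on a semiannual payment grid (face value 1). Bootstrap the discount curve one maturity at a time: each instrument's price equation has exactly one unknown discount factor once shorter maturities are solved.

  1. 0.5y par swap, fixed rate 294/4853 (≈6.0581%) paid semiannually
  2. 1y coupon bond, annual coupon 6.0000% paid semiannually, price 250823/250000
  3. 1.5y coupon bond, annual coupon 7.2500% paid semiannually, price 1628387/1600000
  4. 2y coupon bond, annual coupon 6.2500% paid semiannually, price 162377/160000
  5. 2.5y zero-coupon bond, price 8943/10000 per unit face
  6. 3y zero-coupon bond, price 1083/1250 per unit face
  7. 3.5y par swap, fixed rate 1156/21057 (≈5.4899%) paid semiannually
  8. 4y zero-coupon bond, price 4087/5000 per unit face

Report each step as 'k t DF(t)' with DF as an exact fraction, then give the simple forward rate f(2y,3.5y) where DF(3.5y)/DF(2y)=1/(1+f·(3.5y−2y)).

step 1 [0.5y] swap r/2=147/4853: DF=(1 − 147/4853·(0))/(1+147/4853) = 4853/5000 ≈ 0.970600
step 2 [1y] bond c/2=3/100: DF=(250823/250000 − 3/100·(0.970600))/(1+3/100) = 4729/5000 ≈ 0.945800
step 3 [1.5y] bond c/2=29/800: DF=(1628387/1600000 − 29/800·(0.970600+0.945800))/(1+29/800) = 9151/10000 ≈ 0.915100
step 4 [2y] bond c/2=1/32: DF=(162377/160000 − 1/32·(0.970600+0.945800+0.915100))/(1+1/32) = 8983/10000 ≈ 0.898300
step 5 [2.5y] zero: DF = P = 8943/10000 ≈ 0.894300
step 6 [3y] zero: DF = P = 1083/1250 ≈ 0.866400
step 7 [3.5y] swap r/2=578/21057: DF=(1 − 578/21057·(0.970600+0.945800+0.915100+0.898300+0.894300+0.866400))/(1+578/21057) = 4133/5000 ≈ 0.826600
step 8 [4y] zero: DF = P = 4087/5000 ≈ 0.817400

1 1/2 4853/5000
2 1 4729/5000
3 3/2 9151/10000
4 2 8983/10000
5 5/2 8943/10000
6 3 1083/1250
7 7/2 4133/5000
8 4 4087/5000
f(2y,3.5y) = ((8983/10000)/(4133/5000) − 1)/(3/2) = 239/4133 ≈ 5.7827%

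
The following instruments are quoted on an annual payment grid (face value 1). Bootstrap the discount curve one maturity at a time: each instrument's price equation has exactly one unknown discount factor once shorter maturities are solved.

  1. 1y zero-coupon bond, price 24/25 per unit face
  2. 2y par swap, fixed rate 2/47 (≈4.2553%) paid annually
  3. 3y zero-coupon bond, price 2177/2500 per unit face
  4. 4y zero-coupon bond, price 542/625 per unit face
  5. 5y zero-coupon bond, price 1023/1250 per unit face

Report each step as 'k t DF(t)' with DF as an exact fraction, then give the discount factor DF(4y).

step 1 [1y] zero: DF = P = 24/25 ≈ 0.960000
step 2 [2y] swap r/1=2/47: DF=(1 − 2/47·(0.960000))/(1+2/47) = 23/25 ≈ 0.920000
step 3 [3y] zero: DF = P = 2177/2500 ≈ 0.870800
step 4 [4y] zero: DF = P = 542/625 ≈ 0.867200
step 5 [5y] zero: DF = P = 1023/1250 ≈ 0.818400

1 1 24/25
2 2 23/25
3 3 2177/2500
4 4 542/625
5 5 1023/1250
DF(4y) = 542/625 ≈ 0.867200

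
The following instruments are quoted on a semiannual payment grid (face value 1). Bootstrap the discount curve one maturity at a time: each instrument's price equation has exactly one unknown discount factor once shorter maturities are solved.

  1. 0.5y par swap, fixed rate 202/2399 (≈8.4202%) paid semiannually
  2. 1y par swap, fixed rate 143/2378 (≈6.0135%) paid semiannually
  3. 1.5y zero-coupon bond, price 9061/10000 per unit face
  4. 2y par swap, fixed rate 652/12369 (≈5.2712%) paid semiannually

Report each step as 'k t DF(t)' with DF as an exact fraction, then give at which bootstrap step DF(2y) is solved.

1 1/2 2399/2500
2 1 2357/2500
3 3/2 9061/10000
4 2 4511/5000
DF(2y) is solved at step 4

step 1 [0.5y] swap r/2=101/2399: DF=(1 − 101/2399·(0))/(1+101/2399) = 2399/2500 ≈ 0.959600
step 2 [1y] swap r/2=143/4756: DF=(1 − 143/4756·(0.959600))/(1+143/4756) = 2357/2500 ≈ 0.942800
step 3 [1.5y] zero: DF = P = 9061/10000 ≈ 0.906100
step 4 [2y] swap r/2=326/12369: DF=(1 − 326/12369·(0.959600+0.942800+0.906100))/(1+326/12369) = 4511/5000 ≈ 0.902200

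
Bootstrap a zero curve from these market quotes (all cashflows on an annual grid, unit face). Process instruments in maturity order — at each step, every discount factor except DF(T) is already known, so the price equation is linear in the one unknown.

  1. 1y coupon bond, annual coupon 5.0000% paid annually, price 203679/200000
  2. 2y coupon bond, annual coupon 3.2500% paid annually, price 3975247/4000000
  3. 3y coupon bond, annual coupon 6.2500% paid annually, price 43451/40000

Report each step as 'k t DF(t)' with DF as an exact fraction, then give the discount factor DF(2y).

step 1 [1y] bond c/1=1/20: DF=(203679/200000 − 1/20·(0))/(1+1/20) = 9699/10000 ≈ 0.969900
step 2 [2y] bond c/1=13/400: DF=(3975247/4000000 − 13/400·(0.969900))/(1+13/400) = 233/250 ≈ 0.932000
step 3 [3y] bond c/1=1/16: DF=(43451/40000 − 1/16·(0.969900+0.932000))/(1+1/16) = 1821/2000 ≈ 0.910500

1 1 9699/10000
2 2 233/250
3 3 1821/2000
DF(2y) = 233/250 ≈ 0.932000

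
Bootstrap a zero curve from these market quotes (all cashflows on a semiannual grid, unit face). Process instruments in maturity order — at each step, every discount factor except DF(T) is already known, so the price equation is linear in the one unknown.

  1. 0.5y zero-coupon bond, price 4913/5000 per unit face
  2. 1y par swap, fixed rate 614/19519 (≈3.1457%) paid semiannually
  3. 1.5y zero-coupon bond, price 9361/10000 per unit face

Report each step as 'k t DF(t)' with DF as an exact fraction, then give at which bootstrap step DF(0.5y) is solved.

step 1 [0.5y] zero: DF = P = 4913/5000 ≈ 0.982600
step 2 [1y] swap r/2=307/19519: DF=(1 − 307/19519·(0.982600))/(1+307/19519) = 9693/10000 ≈ 0.969300
step 3 [1.5y] zero: DF = P = 9361/10000 ≈ 0.936100

1 1/2 4913/5000
2 1 9693/10000
3 3/2 9361/10000
DF(0.5y) is solved at step 1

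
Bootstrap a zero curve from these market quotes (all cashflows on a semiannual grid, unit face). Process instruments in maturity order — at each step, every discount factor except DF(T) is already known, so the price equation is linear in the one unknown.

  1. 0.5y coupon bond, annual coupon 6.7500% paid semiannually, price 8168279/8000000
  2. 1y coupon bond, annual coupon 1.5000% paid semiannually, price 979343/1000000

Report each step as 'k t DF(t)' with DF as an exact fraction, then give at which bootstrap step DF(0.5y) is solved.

step 1 [0.5y] bond c/2=27/800: DF=(8168279/8000000 − 27/800·(0))/(1+27/800) = 9877/10000 ≈ 0.987700
step 2 [1y] bond c/2=3/400: DF=(979343/1000000 − 3/400·(0.987700))/(1+3/400) = 9647/10000 ≈ 0.964700

1 1/2 9877/10000
2 1 9647/10000
DF(0.5y) is solved at step 1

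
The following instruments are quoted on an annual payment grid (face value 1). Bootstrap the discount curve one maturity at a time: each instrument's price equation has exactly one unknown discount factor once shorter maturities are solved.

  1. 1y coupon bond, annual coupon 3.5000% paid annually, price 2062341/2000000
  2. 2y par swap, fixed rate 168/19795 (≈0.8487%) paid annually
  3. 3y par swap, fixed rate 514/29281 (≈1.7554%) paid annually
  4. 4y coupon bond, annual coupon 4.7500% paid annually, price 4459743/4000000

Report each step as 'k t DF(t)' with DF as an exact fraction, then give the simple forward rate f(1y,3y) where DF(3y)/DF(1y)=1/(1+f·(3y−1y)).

step 1 [1y] bond c/1=7/200: DF=(2062341/2000000 − 7/200·(0))/(1+7/200) = 9963/10000 ≈ 0.996300
step 2 [2y] swap r/1=168/19795: DF=(1 − 168/19795·(0.996300))/(1+168/19795) = 1229/1250 ≈ 0.983200
step 3 [3y] swap r/1=514/29281: DF=(1 − 514/29281·(0.996300+0.983200))/(1+514/29281) = 4743/5000 ≈ 0.948600
step 4 [4y] bond c/1=19/400: DF=(4459743/4000000 − 19/400·(0.996300+0.983200+0.948600))/(1+19/400) = 2329/2500 ≈ 0.931600

1 1 9963/10000
2 2 1229/1250
3 3 4743/5000
4 4 2329/2500
f(1y,3y) = ((9963/10000)/(4743/5000) − 1)/(2) = 53/2108 ≈ 2.5142%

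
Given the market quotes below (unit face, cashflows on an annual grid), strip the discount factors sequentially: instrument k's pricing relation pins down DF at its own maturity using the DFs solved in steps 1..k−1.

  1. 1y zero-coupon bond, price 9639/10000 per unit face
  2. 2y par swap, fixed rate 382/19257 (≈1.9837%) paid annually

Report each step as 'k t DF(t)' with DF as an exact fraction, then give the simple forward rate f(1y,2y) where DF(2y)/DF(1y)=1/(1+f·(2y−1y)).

step 1 [1y] zero: DF = P = 9639/10000 ≈ 0.963900
step 2 [2y] swap r/1=382/19257: DF=(1 − 382/19257·(0.963900))/(1+382/19257) = 4809/5000 ≈ 0.961800

1 1 9639/10000
2 2 4809/5000
f(1y,2y) = ((9639/10000)/(4809/5000) − 1)/(1) = 1/458 ≈ 0.2183%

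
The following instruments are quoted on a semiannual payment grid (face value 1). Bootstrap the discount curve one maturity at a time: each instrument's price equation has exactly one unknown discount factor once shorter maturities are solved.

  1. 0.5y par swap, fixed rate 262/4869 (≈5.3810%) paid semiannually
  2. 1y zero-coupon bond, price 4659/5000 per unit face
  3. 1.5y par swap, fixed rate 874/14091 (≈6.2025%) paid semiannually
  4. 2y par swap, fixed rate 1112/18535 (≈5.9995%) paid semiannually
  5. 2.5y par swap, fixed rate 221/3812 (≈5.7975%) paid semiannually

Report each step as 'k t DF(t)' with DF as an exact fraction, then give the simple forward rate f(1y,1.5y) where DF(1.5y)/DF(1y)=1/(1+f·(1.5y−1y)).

1 1/2 4869/5000
2 1 4659/5000
3 3/2 4563/5000
4 2 1111/1250
5 5/2 4337/5000
f(1y,1.5y) = ((4659/5000)/(4563/5000) − 1)/(1/2) = 64/1521 ≈ 4.2078%

step 1 [0.5y] swap r/2=131/4869: DF=(1 − 131/4869·(0))/(1+131/4869) = 4869/5000 ≈ 0.973800
step 2 [1y] zero: DF = P = 4659/5000 ≈ 0.931800
step 3 [1.5y] swap r/2=437/14091: DF=(1 − 437/14091·(0.973800+0.931800))/(1+437/14091) = 4563/5000 ≈ 0.912600
step 4 [2y] swap r/2=556/18535: DF=(1 − 556/18535·(0.973800+0.931800+0.912600))/(1+556/18535) = 1111/1250 ≈ 0.888800
step 5 [2.5y] swap r/2=221/7624: DF=(1 − 221/7624·(0.973800+0.931800+0.912600+0.888800))/(1+221/7624) = 4337/5000 ≈ 0.867400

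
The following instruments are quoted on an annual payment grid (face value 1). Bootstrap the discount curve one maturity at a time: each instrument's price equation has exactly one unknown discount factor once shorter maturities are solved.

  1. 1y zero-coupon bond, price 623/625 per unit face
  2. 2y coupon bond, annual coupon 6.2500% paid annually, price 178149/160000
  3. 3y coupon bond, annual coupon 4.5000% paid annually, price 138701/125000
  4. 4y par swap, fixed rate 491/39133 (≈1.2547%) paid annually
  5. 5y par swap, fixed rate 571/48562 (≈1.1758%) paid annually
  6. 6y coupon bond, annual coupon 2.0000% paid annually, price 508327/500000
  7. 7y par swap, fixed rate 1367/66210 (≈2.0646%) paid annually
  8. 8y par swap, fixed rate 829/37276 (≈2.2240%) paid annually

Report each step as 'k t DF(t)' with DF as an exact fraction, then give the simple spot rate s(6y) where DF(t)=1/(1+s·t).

1 1 623/625
2 2 9893/10000
3 3 9763/10000
4 4 9509/10000
5 5 9429/10000
6 6 1803/2000
7 7 8633/10000
8 8 4171/5000
s(6y) = (1/(1803/2000) − 1)/(6) = 197/10818 ≈ 1.8210%

step 1 [1y] zero: DF = P = 623/625 ≈ 0.996800
step 2 [2y] bond c/1=1/16: DF=(178149/160000 − 1/16·(0.996800))/(1+1/16) = 9893/10000 ≈ 0.989300
step 3 [3y] bond c/1=9/200: DF=(138701/125000 − 9/200·(0.996800+0.989300))/(1+9/200) = 9763/10000 ≈ 0.976300
step 4 [4y] swap r/1=491/39133: DF=(1 − 491/39133·(0.996800+0.989300+0.976300))/(1+491/39133) = 9509/10000 ≈ 0.950900
step 5 [5y] swap r/1=571/48562: DF=(1 − 571/48562·(0.996800+0.989300+0.976300+0.950900))/(1+571/48562) = 9429/10000 ≈ 0.942900
step 6 [6y] bond c/1=1/50: DF=(508327/500000 − 1/50·(0.996800+0.989300+0.976300+0.950900+0.942900))/(1+1/50) = 1803/2000 ≈ 0.901500
step 7 [7y] swap r/1=1367/66210: DF=(1 − 1367/66210·(0.996800+0.989300+0.976300+0.950900+0.942900+0.901500))/(1+1367/66210) = 8633/10000 ≈ 0.863300
step 8 [8y] swap r/1=829/37276: DF=(1 − 829/37276·(0.996800+0.989300+0.976300+0.950900+0.942900+0.901500+0.863300))/(1+829/37276) = 4171/5000 ≈ 0.834200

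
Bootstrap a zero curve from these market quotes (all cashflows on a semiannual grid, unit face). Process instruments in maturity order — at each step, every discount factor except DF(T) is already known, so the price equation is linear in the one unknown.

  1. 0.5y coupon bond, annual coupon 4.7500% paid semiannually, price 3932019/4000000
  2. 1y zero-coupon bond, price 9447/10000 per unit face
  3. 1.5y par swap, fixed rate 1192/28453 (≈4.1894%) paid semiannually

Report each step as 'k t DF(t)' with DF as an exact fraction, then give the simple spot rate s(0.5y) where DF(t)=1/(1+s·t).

step 1 [0.5y] bond c/2=19/800: DF=(3932019/4000000 − 19/800·(0))/(1+19/800) = 4801/5000 ≈ 0.960200
step 2 [1y] zero: DF = P = 9447/10000 ≈ 0.944700
step 3 [1.5y] swap r/2=596/28453: DF=(1 − 596/28453·(0.960200+0.944700))/(1+596/28453) = 2351/2500 ≈ 0.940400

1 1/2 4801/5000
2 1 9447/10000
3 3/2 2351/2500
s(0.5y) = (1/(4801/5000) − 1)/(1/2) = 398/4801 ≈ 8.2899%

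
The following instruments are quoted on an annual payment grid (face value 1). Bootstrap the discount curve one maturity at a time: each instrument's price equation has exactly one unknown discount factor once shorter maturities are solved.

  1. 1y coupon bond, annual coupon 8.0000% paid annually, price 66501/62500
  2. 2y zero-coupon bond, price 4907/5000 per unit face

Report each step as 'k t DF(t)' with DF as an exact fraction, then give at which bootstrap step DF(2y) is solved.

step 1 [1y] bond c/1=2/25: DF=(66501/62500 − 2/25·(0))/(1+2/25) = 2463/2500 ≈ 0.985200
step 2 [2y] zero: DF = P = 4907/5000 ≈ 0.981400

1 1 2463/2500
2 2 4907/5000
DF(2y) is solved at step 2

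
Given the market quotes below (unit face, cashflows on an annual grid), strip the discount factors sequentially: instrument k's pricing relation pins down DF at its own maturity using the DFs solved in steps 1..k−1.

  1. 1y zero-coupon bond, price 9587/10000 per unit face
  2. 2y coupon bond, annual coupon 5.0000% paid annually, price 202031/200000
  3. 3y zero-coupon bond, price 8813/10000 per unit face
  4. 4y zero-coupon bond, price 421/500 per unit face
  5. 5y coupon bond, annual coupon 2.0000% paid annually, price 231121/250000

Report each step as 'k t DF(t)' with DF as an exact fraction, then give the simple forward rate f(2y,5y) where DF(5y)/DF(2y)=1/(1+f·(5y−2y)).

step 1 [1y] zero: DF = P = 9587/10000 ≈ 0.958700
step 2 [2y] bond c/1=1/20: DF=(202031/200000 − 1/20·(0.958700))/(1+1/20) = 2291/2500 ≈ 0.916400
step 3 [3y] zero: DF = P = 8813/10000 ≈ 0.881300
step 4 [4y] zero: DF = P = 421/500 ≈ 0.842000
step 5 [5y] bond c/1=1/50: DF=(231121/250000 − 1/50·(0.958700+0.916400+0.881300+0.842000))/(1+1/50) = 4179/5000 ≈ 0.835800

1 1 9587/10000
2 2 2291/2500
3 3 8813/10000
4 4 421/500
5 5 4179/5000
f(2y,5y) = ((2291/2500)/(4179/5000) − 1)/(3) = 403/12537 ≈ 3.2145%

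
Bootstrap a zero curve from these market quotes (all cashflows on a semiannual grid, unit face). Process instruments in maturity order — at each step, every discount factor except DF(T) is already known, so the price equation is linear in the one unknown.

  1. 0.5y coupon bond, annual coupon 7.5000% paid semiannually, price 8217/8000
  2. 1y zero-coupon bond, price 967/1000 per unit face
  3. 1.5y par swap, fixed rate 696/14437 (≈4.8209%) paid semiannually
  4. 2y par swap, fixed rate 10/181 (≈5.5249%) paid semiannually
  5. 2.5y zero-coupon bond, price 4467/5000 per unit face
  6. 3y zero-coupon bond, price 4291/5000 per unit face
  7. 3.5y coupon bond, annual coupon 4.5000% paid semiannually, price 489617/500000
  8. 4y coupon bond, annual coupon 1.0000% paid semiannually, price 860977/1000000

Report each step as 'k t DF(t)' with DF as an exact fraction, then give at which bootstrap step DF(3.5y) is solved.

1 1/2 99/100
2 1 967/1000
3 3/2 1163/1250
4 2 1791/2000
5 5/2 4467/5000
6 3 4291/5000
7 7/2 8359/10000
8 4 33/40
DF(3.5y) is solved at step 7

step 1 [0.5y] bond c/2=3/80: DF=(8217/8000 − 3/80·(0))/(1+3/80) = 99/100 ≈ 0.990000
step 2 [1y] zero: DF = P = 967/1000 ≈ 0.967000
step 3 [1.5y] swap r/2=348/14437: DF=(1 − 348/14437·(0.990000+0.967000))/(1+348/14437) = 1163/1250 ≈ 0.930400
step 4 [2y] swap r/2=5/181: DF=(1 − 5/181·(0.990000+0.967000+0.930400))/(1+5/181) = 1791/2000 ≈ 0.895500
step 5 [2.5y] zero: DF = P = 4467/5000 ≈ 0.893400
step 6 [3y] zero: DF = P = 4291/5000 ≈ 0.858200
step 7 [3.5y] bond c/2=9/400: DF=(489617/500000 − 9/400·(0.990000+0.967000+0.930400+0.895500+0.893400+0.858200))/(1+9/400) = 8359/10000 ≈ 0.835900
step 8 [4y] bond c/2=1/200: DF=(860977/1000000 − 1/200·(0.990000+0.967000+0.930400+0.895500+0.893400+0.858200+0.835900))/(1+1/200) = 33/40 ≈ 0.825000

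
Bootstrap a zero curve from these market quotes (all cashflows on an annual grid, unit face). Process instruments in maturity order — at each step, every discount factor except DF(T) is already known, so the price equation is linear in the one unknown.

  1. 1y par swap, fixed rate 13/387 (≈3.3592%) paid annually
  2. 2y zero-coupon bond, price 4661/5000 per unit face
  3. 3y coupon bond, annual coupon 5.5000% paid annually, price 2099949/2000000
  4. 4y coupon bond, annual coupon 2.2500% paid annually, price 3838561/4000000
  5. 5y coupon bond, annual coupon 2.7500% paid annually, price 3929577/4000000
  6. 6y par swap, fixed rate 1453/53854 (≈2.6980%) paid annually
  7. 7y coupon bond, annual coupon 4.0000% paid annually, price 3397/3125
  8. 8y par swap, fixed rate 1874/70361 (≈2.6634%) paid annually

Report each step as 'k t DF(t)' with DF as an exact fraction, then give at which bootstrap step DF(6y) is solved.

1 1 387/400
2 2 4661/5000
3 3 4481/5000
4 4 877/1000
5 5 4289/5000
6 6 8547/10000
7 7 8381/10000
8 8 4063/5000
DF(6y) is solved at step 6

step 1 [1y] swap r/1=13/387: DF=(1 − 13/387·(0))/(1+13/387) = 387/400 ≈ 0.967500
step 2 [2y] zero: DF = P = 4661/5000 ≈ 0.932200
step 3 [3y] bond c/1=11/200: DF=(2099949/2000000 − 11/200·(0.967500+0.932200))/(1+11/200) = 4481/5000 ≈ 0.896200
step 4 [4y] bond c/1=9/400: DF=(3838561/4000000 − 9/400·(0.967500+0.932200+0.896200))/(1+9/400) = 877/1000 ≈ 0.877000
step 5 [5y] bond c/1=11/400: DF=(3929577/4000000 − 11/400·(0.967500+0.932200+0.896200+0.877000))/(1+11/400) = 4289/5000 ≈ 0.857800
step 6 [6y] swap r/1=1453/53854: DF=(1 − 1453/53854·(0.967500+0.932200+0.896200+0.877000+0.857800))/(1+1453/53854) = 8547/10000 ≈ 0.854700
step 7 [7y] bond c/1=1/25: DF=(3397/3125 − 1/25·(0.967500+0.932200+0.896200+0.877000+0.857800+0.854700))/(1+1/25) = 8381/10000 ≈ 0.838100
step 8 [8y] swap r/1=1874/70361: DF=(1 − 1874/70361·(0.967500+0.932200+0.896200+0.877000+0.857800+0.854700+0.838100))/(1+1874/70361) = 4063/5000 ≈ 0.812600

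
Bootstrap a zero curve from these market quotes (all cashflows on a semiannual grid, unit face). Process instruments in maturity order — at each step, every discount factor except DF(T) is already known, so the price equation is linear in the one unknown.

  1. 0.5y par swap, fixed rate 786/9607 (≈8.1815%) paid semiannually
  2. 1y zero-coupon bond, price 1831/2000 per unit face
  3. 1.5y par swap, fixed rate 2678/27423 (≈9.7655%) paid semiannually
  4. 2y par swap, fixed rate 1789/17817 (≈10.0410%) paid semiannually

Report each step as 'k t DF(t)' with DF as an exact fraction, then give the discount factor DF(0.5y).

step 1 [0.5y] swap r/2=393/9607: DF=(1 − 393/9607·(0))/(1+393/9607) = 9607/10000 ≈ 0.960700
step 2 [1y] zero: DF = P = 1831/2000 ≈ 0.915500
step 3 [1.5y] swap r/2=1339/27423: DF=(1 − 1339/27423·(0.960700+0.915500))/(1+1339/27423) = 8661/10000 ≈ 0.866100
step 4 [2y] swap r/2=1789/35634: DF=(1 − 1789/35634·(0.960700+0.915500+0.866100))/(1+1789/35634) = 8211/10000 ≈ 0.821100

1 1/2 9607/10000
2 1 1831/2000
3 3/2 8661/10000
4 2 8211/10000
DF(0.5y) = 9607/10000 ≈ 0.960700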